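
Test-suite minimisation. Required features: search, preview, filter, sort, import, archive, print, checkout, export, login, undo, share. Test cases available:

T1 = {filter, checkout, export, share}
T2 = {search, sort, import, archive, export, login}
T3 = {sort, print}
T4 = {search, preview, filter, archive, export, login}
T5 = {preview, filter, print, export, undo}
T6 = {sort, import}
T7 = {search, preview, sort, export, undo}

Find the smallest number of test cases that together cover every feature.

3

T1, T2, T5 together cover {search, preview, filter, sort, import, archive, print, checkout, export, login, undo, share} — every feature.
No 2 of the 7 test cases cover everything (all 21 pairs fall short), so 3 is minimum.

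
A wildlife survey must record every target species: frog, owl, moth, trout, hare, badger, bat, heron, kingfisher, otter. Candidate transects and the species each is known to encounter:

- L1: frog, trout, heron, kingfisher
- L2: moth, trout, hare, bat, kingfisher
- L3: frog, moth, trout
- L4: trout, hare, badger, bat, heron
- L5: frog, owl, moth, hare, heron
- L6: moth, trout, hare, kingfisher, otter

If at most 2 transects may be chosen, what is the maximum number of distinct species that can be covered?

Choosing L2, L5 covers {frog, owl, moth, trout, hare, bat, heron, kingfisher} — 8 species.
No choice of 2 transects does better; here badger, otter are left uncovered.

8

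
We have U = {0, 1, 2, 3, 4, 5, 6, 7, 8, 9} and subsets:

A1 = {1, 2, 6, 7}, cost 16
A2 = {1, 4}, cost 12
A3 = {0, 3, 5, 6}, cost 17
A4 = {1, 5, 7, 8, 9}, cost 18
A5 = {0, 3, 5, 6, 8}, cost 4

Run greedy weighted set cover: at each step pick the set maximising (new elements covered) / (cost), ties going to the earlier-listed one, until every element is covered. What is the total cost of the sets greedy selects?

50

Pick 1: A5 adds 5 new (0, 3, 5, 6, 8) at cost 4 (ratio 5/4).
Pick 2: A1 adds 3 new (1, 2, 7) at cost 16 (ratio 3/16).
Pick 3: A2 adds 1 new (4) at cost 12 (ratio 1/12).
Pick 4: A4 adds 1 new (9) at cost 18 (ratio 1/18).
Greedy total cost: 4 + 16 + 12 + 18 = 50.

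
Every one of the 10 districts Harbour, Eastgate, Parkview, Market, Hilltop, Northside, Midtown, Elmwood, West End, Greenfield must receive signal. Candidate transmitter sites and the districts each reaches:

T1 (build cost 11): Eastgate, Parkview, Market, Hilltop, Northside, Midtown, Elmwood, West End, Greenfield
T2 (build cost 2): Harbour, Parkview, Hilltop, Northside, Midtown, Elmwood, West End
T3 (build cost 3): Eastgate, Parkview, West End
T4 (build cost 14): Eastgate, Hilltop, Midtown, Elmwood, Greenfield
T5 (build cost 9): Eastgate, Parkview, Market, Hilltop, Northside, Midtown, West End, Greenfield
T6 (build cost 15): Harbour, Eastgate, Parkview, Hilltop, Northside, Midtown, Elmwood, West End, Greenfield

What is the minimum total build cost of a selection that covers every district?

11

T2, T5 cover every district at build cost 2 + 9 = 11.
Any cover uses at least 2 transmitter sites; among all covering selections none totals below 11.
Greedy by coverage-per-build cost would pick T2, T3, T5 for 14 — worse than the optimum 11.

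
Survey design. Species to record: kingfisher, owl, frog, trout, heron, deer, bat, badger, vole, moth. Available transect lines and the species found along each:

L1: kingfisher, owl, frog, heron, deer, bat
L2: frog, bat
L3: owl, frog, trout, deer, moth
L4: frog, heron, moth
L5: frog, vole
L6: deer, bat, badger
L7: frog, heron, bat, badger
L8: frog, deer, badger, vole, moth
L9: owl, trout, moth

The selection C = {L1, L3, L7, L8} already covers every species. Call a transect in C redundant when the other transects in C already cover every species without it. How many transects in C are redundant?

1

Drop L1: kingfisher uncovered — not redundant.
Drop L3: trout uncovered — not redundant.
Drop L7: the rest still cover every species — redundant.
Drop L8: vole uncovered — not redundant.
1 redundant: L7.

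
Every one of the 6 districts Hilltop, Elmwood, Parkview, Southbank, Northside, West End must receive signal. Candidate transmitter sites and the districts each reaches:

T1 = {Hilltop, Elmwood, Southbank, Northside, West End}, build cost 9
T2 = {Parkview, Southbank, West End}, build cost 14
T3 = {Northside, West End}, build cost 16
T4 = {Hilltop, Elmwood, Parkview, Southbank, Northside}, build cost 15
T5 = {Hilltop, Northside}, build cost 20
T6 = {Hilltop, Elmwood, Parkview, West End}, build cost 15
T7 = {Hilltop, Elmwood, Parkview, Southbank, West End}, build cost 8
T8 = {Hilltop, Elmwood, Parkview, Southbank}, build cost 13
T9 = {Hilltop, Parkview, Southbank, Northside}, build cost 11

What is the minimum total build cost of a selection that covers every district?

T1, T7 cover every district at build cost 9 + 8 = 17.
Any cover uses at least 2 transmitter sites; among all covering selections none totals below 17.

17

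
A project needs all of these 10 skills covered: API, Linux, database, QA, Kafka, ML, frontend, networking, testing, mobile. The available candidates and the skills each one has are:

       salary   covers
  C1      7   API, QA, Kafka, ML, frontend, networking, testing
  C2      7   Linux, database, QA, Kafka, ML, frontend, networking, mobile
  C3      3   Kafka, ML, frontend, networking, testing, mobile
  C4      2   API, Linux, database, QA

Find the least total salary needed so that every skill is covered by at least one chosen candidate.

5

C3, C4 cover every skill at salary 3 + 2 = 5.
Any cover uses at least 2 candidates; among all covering selections none totals below 5.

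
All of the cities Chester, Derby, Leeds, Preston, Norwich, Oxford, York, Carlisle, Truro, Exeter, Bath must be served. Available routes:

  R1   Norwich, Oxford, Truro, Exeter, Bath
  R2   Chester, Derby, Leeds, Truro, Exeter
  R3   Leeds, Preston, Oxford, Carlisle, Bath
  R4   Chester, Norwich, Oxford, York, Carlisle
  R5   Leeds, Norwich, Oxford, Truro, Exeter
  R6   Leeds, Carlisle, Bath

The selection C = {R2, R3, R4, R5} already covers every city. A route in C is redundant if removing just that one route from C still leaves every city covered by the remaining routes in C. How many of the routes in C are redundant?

Drop R2: Derby uncovered — not redundant.
Drop R3: Preston, Bath uncovered — not redundant.
Drop R4: York uncovered — not redundant.
Drop R5: the rest still cover every city — redundant.
1 redundant: R5.

1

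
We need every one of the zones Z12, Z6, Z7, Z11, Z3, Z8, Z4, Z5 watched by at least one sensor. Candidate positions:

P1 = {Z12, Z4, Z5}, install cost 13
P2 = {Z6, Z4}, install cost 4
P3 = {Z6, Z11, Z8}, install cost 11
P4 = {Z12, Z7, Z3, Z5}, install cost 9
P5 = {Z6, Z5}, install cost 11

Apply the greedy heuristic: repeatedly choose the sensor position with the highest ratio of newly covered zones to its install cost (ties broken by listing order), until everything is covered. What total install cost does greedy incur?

24

Pick 1: P2 adds 2 new (Z6, Z4) at install cost 4 (ratio 2/4).
Pick 2: P4 adds 4 new (Z12, Z7, Z3, Z5) at install cost 9 (ratio 4/9).
Pick 3: P3 adds 2 new (Z11, Z8) at install cost 11 (ratio 2/11).
Greedy total install cost: 4 + 9 + 11 = 24.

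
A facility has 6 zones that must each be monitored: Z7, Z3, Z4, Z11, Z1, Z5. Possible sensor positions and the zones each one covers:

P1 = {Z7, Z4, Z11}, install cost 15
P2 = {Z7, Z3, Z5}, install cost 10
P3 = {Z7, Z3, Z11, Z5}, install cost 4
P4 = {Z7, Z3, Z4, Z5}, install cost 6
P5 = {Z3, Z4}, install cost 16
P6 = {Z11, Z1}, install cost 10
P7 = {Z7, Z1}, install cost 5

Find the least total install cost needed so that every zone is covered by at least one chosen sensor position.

15

P3, P4, P7 cover every zone at install cost 4 + 6 + 5 = 15.
Any cover uses at least 2 sensor positions; among all covering selections none totals below 15.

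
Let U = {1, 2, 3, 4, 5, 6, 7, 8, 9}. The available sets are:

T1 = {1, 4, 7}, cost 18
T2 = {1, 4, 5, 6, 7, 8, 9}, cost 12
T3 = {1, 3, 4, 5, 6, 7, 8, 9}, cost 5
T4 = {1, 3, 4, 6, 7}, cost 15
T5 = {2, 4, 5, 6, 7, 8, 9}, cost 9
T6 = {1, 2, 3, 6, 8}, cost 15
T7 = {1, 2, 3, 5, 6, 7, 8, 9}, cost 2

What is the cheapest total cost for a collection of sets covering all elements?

T3, T7 cover every element at cost 5 + 2 = 7.
Any cover uses at least 2 sets; among all covering selections none totals below 7.

7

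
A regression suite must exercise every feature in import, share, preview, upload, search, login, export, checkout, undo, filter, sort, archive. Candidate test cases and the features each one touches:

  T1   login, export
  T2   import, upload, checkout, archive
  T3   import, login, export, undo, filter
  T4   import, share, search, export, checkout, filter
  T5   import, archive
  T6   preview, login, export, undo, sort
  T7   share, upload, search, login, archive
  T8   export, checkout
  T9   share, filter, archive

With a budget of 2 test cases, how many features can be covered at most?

10

Choosing T4, T6 covers {import, share, preview, search, login, export, checkout, undo, filter, sort} — 10 features.
No choice of 2 test cases does better; here upload, archive are left uncovered.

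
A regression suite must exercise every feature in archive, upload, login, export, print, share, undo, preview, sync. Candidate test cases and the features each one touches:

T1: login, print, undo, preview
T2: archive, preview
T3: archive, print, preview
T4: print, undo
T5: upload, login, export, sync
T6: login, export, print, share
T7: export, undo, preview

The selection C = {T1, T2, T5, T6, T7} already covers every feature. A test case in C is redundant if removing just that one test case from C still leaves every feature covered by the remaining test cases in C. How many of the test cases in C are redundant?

2

Drop T1: the rest still cover every feature — redundant.
Drop T2: archive uncovered — not redundant.
Drop T5: upload, sync uncovered — not redundant.
Drop T6: share uncovered — not redundant.
Drop T7: the rest still cover every feature — redundant.
2 redundant: T1, T7.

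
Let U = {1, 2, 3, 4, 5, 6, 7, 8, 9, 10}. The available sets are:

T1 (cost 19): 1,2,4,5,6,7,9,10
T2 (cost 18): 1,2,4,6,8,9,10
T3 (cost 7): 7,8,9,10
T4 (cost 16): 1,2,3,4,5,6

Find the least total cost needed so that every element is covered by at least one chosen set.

23

T3, T4 cover every element at cost 7 + 16 = 23.
Any cover uses at least 2 sets; among all covering selections none totals below 23.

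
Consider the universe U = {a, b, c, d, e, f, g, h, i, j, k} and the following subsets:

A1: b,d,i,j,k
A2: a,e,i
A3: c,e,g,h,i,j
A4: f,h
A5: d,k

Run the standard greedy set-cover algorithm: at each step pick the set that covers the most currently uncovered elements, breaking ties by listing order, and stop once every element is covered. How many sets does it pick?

Pick 1: A3 covers 6 new elements (c, e, g, h, i, j).
Pick 2: A1 covers 3 new elements (b, d, k).
Pick 3: A2 covers 1 new elements (a).
Pick 4: A4 covers 1 new elements (f).
Greedy uses 4 sets.

4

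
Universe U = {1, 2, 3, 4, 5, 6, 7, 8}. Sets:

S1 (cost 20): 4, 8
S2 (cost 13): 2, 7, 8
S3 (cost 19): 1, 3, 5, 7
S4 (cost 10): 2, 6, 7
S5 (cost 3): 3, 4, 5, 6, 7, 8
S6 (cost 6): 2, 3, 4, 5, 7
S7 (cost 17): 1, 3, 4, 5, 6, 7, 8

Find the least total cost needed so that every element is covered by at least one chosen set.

S6, S7 cover every element at cost 6 + 17 = 23.
Any cover uses at least 2 sets; among all covering selections none totals below 23.
Greedy by coverage-per-cost would pick S5, S6, S7 for 26 — worse than the optimum 23.

23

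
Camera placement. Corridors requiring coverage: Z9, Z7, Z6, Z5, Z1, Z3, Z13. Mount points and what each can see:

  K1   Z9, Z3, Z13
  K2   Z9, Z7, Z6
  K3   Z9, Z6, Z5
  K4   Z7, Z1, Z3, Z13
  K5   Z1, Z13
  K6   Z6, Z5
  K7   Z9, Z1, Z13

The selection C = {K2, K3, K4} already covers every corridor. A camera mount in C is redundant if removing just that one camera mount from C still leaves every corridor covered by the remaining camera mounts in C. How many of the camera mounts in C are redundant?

Drop K2: the rest still cover every corridor — redundant.
Drop K3: Z5 uncovered — not redundant.
Drop K4: Z1, Z3, Z13 uncovered — not redundant.
1 redundant: K2.

1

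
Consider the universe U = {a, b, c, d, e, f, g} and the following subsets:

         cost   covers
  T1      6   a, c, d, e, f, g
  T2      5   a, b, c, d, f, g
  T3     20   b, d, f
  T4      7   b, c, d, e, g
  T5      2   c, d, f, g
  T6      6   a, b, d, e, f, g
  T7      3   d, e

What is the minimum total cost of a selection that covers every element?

8

T2, T7 cover every element at cost 5 + 3 = 8.
Any cover uses at least 2 sets; among all covering selections none totals below 8.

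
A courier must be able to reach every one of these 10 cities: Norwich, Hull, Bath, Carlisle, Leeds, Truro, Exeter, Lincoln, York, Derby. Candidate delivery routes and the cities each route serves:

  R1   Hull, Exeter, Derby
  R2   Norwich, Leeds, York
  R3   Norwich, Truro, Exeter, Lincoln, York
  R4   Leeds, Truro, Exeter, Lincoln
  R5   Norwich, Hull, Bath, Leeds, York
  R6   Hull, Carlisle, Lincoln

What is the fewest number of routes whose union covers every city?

4

R1, R3, R5, R6 together cover {Norwich, Hull, Bath, Carlisle, Leeds, Truro, Exeter, Lincoln, York, Derby} — every city.
No 3 of the 6 routes cover everything (all 20 triples fall short), so 4 is minimum.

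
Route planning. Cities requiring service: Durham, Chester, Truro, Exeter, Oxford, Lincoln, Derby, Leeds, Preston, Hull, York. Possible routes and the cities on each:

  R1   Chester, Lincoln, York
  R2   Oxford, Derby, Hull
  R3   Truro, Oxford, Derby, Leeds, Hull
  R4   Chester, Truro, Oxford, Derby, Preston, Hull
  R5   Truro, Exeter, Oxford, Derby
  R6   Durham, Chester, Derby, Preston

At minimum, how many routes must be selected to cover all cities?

R1, R3, R5, R6 together cover {Durham, Chester, Truro, Exeter, Oxford, Lincoln, Derby, Leeds, Preston, Hull, York} — every city.
No 3 of the 6 routes cover everything (all 20 triples fall short), so 4 is minimum.
Greedy (largest uncovered first) would take R4, R1, R3, R5, R6 — 5 routes — but 4 suffice.

4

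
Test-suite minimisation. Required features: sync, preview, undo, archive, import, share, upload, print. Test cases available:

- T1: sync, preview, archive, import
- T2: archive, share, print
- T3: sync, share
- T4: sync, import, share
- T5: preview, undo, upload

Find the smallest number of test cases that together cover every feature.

3

T1, T2, T5 together cover {sync, preview, undo, archive, import, share, upload, print} — every feature.
No 2 of the 5 test cases cover everything (all 10 pairs fall short), so 3 is minimum.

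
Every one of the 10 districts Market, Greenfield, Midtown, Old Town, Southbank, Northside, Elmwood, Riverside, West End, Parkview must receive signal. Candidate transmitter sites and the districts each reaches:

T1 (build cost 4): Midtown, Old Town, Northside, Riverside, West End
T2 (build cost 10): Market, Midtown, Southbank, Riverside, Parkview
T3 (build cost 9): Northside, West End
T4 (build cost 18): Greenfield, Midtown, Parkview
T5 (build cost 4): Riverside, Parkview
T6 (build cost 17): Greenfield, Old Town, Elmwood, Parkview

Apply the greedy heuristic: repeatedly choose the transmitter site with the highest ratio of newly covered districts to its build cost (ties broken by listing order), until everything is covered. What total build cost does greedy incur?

31

Pick 1: T1 adds 5 new (Midtown, Old Town, Northside, Riverside, West End) at build cost 4 (ratio 5/4).
Pick 2: T2 adds 3 new (Market, Southbank, Parkview) at build cost 10 (ratio 3/10).
Pick 3: T6 adds 2 new (Greenfield, Elmwood) at build cost 17 (ratio 2/17).
Greedy total build cost: 4 + 10 + 17 = 31.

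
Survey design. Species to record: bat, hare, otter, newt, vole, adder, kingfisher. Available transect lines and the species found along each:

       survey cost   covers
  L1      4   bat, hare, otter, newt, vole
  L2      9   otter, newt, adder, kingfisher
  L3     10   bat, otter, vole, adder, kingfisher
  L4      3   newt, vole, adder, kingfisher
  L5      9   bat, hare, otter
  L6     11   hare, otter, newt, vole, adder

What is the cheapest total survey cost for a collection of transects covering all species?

7

L1, L4 cover every species at survey cost 4 + 3 = 7.
Any cover uses at least 2 transects; among all covering selections none totals below 7.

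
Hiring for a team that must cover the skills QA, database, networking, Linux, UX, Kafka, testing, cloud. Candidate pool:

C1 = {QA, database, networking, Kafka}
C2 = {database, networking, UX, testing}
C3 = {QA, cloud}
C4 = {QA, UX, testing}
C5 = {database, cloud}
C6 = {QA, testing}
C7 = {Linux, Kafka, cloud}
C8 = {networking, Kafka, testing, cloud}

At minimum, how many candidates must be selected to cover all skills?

3

C1, C2, C7 together cover {QA, database, networking, Linux, UX, Kafka, testing, cloud} — every skill.
No 2 of the 8 candidates cover everything (all 28 pairs fall short), so 3 is minimum.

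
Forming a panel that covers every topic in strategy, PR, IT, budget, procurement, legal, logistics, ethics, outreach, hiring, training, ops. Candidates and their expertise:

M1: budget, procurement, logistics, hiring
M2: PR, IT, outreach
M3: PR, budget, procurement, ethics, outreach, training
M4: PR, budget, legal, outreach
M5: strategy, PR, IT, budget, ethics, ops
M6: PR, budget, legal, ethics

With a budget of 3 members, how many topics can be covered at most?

11

Choosing M1, M3, M5 covers {strategy, PR, IT, budget, procurement, logistics, ethics, outreach, hiring, training, ops} — 11 topics.
No choice of 3 members does better; here legal is left uncovered.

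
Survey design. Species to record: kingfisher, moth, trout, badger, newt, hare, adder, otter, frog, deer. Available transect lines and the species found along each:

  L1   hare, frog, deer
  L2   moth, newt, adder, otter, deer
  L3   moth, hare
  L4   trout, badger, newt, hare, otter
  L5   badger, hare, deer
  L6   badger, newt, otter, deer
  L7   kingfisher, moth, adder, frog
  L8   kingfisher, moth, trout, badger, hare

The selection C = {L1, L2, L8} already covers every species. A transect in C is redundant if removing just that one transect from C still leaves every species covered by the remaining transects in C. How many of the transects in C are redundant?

Drop L1: frog uncovered — not redundant.
Drop L2: newt, adder, otter uncovered — not redundant.
Drop L8: kingfisher, trout, badger uncovered — not redundant.
None of the transects in C is redundant.

0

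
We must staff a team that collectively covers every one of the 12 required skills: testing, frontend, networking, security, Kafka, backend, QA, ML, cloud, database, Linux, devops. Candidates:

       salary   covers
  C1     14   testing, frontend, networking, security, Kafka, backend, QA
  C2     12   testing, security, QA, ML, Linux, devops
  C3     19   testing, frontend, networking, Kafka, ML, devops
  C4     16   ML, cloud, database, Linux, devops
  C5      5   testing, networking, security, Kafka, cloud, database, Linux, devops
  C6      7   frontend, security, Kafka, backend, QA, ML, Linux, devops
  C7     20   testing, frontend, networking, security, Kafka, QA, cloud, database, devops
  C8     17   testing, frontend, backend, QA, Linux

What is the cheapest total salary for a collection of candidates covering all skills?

12

C5, C6 cover every skill at salary 5 + 7 = 12.
Any cover uses at least 2 candidates; among all covering selections none totals below 12.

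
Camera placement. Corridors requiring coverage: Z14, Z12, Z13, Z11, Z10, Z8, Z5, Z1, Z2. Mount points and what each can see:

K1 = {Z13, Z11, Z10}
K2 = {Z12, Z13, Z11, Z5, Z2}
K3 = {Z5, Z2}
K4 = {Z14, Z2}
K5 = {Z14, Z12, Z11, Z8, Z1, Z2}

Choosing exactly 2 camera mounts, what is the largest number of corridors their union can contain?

8

Choosing K1, K5 covers {Z14, Z12, Z13, Z11, Z10, Z8, Z1, Z2} — 8 corridors.
No choice of 2 camera mounts does better; here Z5 is left uncovered.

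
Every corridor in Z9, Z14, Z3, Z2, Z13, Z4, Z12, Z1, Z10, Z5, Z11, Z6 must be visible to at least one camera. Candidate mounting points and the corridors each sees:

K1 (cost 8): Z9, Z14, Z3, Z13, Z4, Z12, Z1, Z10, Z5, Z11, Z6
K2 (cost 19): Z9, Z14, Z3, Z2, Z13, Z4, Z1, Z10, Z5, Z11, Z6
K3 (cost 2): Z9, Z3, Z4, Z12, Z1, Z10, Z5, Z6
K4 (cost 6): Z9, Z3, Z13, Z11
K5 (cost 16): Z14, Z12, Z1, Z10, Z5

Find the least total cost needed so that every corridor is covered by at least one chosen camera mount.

21

K2, K3 cover every corridor at cost 19 + 2 = 21.
Any cover uses at least 2 camera mounts; among all covering selections none totals below 21.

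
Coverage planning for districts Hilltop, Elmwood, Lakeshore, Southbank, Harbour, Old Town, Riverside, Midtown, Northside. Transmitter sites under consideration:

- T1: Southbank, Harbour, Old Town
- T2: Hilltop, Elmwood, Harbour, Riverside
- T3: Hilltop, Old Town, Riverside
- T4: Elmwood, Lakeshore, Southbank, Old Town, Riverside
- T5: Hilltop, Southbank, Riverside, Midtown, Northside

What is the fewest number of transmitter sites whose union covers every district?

3

T1, T4, T5 together cover {Hilltop, Elmwood, Lakeshore, Southbank, Harbour, Old Town, Riverside, Midtown, Northside} — every district.
No 2 of the 5 transmitter sites cover everything (all 10 pairs fall short), so 3 is minimum.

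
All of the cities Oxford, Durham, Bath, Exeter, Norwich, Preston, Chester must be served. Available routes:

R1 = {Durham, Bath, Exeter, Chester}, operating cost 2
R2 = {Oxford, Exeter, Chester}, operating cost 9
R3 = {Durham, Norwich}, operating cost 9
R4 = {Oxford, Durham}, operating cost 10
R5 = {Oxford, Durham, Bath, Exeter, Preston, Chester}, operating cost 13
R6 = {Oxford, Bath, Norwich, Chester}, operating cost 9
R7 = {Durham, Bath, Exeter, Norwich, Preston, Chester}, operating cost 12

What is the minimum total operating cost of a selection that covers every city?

R2, R7 cover every city at operating cost 9 + 12 = 21.
Any cover uses at least 2 routes; among all covering selections none totals below 21.

21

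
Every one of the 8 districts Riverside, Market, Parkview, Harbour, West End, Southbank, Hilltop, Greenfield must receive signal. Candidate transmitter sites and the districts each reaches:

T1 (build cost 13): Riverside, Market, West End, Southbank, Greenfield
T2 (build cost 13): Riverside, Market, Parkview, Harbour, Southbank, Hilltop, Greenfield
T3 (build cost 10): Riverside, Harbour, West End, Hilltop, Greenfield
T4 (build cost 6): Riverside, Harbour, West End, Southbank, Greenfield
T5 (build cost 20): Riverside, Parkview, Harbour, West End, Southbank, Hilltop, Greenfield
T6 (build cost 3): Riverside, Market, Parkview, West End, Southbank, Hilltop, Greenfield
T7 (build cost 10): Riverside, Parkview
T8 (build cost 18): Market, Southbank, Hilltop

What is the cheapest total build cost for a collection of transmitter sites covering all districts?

T4, T6 cover every district at build cost 6 + 3 = 9.
Any cover uses at least 2 transmitter sites; among all covering selections none totals below 9.

9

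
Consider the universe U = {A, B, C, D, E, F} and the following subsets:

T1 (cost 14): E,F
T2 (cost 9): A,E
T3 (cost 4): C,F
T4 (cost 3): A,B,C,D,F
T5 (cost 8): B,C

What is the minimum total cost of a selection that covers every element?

T2, T4 cover every element at cost 9 + 3 = 12.
Any cover uses at least 2 sets; among all covering selections none totals below 12.

12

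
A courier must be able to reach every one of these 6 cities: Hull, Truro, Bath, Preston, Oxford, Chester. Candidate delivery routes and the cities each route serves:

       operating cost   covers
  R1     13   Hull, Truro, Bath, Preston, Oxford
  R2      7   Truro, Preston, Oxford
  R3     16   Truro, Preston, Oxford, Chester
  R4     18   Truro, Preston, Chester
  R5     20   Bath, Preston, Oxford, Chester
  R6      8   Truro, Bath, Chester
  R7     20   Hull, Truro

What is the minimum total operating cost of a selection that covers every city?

21

R1, R6 cover every city at operating cost 13 + 8 = 21.
Any cover uses at least 2 routes; among all covering selections none totals below 21.
Greedy by coverage-per-operating cost would pick R2, R6, R1 for 28 — worse than the optimum 21.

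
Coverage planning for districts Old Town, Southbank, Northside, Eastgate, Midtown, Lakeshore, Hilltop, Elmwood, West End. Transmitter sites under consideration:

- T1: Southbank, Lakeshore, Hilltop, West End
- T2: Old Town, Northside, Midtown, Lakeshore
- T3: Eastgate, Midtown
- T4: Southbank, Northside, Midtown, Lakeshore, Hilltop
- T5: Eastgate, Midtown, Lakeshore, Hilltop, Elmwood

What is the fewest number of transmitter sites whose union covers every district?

T1, T2, T5 together cover {Old Town, Southbank, Northside, Eastgate, Midtown, Lakeshore, Hilltop, Elmwood, West End} — every district.
No 2 of the 5 transmitter sites cover everything (all 10 pairs fall short), so 3 is minimum.

3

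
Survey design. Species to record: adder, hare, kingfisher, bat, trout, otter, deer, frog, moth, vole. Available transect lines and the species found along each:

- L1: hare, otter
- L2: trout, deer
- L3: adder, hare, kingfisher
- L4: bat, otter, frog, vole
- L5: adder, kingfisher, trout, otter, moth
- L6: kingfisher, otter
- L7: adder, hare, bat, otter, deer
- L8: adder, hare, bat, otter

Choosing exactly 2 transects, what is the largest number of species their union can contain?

Choosing L4, L5 covers {adder, kingfisher, bat, trout, otter, frog, moth, vole} — 8 species.
No choice of 2 transects does better; here hare, deer are left uncovered.

8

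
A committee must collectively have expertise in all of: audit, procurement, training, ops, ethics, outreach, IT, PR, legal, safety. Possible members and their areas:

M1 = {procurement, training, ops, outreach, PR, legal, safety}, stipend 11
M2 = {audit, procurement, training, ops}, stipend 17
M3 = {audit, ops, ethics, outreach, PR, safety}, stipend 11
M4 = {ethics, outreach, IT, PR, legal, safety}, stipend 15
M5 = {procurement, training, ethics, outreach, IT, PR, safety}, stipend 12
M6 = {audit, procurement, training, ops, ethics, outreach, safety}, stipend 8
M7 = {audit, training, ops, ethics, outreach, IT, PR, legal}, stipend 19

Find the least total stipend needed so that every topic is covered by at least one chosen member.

M4, M6 cover every topic at stipend 15 + 8 = 23.
Any cover uses at least 2 members; among all covering selections none totals below 23.

23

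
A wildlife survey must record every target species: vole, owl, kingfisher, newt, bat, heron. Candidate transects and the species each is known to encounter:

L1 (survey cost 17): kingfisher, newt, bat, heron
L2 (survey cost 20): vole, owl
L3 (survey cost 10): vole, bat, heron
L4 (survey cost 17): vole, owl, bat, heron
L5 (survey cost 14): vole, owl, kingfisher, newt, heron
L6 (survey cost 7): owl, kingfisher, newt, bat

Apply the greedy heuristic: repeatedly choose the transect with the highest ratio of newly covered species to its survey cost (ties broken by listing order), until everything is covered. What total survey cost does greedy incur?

17

Pick 1: L6 adds 4 new (owl, kingfisher, newt, bat) at survey cost 7 (ratio 4/7).
Pick 2: L3 adds 2 new (vole, heron) at survey cost 10 (ratio 2/10).
Greedy total survey cost: 7 + 10 = 17.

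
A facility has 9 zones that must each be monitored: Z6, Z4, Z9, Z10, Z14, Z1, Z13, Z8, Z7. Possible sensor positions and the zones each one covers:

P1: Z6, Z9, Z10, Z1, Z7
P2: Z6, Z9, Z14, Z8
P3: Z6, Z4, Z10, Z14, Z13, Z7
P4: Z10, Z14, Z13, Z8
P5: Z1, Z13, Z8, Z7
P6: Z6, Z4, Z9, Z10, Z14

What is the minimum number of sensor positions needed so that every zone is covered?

2

P5, P6 together cover {Z6, Z4, Z9, Z10, Z14, Z1, Z13, Z8, Z7} — every zone.
No single sensor position contains all 9 zones, so 2 is optimal.
Greedy (largest uncovered first) would take P3, P1, P2 — 3 sensor positions — but 2 suffice.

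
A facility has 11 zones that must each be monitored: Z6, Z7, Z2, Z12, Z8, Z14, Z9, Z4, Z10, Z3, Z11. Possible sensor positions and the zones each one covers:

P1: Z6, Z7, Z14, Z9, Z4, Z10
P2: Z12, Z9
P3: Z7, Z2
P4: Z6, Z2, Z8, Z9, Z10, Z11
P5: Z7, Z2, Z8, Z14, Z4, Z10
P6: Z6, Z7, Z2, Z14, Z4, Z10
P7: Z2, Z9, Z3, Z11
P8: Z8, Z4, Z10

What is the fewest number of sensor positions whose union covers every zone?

4

P1, P2, P4, P7 together cover {Z6, Z7, Z2, Z12, Z8, Z14, Z9, Z4, Z10, Z3, Z11} — every zone.
No 3 of the 8 sensor positions cover everything (all 56 triples fall short), so 4 is minimum.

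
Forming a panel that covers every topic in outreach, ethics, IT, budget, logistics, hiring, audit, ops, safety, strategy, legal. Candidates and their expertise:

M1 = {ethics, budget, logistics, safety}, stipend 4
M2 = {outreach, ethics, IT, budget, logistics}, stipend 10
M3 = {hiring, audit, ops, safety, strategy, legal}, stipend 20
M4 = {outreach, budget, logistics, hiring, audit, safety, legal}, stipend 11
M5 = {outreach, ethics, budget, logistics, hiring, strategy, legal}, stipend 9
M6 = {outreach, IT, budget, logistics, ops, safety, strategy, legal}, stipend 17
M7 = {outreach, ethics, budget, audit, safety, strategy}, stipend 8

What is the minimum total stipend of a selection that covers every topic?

M2, M3 cover every topic at stipend 10 + 20 = 30.
Any cover uses at least 2 members; among all covering selections none totals below 30.
Greedy by coverage-per-stipend would pick M1, M5, M7, M6 for 38 — worse than the optimum 30.

30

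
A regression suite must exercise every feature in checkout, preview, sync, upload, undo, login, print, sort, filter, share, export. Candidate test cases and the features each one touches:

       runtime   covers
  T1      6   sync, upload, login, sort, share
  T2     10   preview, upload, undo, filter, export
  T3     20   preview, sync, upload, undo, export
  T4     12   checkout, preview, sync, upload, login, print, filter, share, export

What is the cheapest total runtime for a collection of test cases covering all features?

28

T1, T2, T4 cover every feature at runtime 6 + 10 + 12 = 28.
Any cover uses at least 3 test cases; among all covering selections none totals below 28.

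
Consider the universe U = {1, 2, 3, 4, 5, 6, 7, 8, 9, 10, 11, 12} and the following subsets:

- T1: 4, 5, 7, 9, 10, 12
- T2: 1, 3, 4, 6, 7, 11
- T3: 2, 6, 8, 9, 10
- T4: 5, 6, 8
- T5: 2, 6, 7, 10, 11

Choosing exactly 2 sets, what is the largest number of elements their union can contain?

Choosing T1, T2 covers {1, 3, 4, 5, 6, 7, 9, 10, 11, 12} — 10 elements.
No choice of 2 sets does better; here 2, 8 are left uncovered.

10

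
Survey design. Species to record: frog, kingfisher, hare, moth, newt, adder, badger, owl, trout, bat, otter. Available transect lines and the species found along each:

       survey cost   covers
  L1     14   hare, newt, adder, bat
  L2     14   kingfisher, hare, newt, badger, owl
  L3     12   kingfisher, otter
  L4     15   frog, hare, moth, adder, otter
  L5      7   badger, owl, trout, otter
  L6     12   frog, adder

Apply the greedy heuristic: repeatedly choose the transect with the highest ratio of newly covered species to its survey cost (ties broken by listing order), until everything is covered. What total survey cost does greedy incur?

Pick 1: L5 adds 4 new (badger, owl, trout, otter) at survey cost 7 (ratio 4/7).
Pick 2: L1 adds 4 new (hare, newt, adder, bat) at survey cost 14 (ratio 4/14).
Pick 3: L4 adds 2 new (frog, moth) at survey cost 15 (ratio 2/15).
Pick 4: L3 adds 1 new (kingfisher) at survey cost 12 (ratio 1/12).
Greedy total survey cost: 7 + 14 + 15 + 12 = 48.

48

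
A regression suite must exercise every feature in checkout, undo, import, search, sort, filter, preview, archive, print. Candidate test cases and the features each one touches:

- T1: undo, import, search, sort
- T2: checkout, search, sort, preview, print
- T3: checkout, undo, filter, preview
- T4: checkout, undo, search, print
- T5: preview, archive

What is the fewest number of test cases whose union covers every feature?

4

T1, T2, T3, T5 together cover {checkout, undo, import, search, sort, filter, preview, archive, print} — every feature.
No 3 of the 5 test cases cover everything (all 10 triples fall short), so 4 is minimum.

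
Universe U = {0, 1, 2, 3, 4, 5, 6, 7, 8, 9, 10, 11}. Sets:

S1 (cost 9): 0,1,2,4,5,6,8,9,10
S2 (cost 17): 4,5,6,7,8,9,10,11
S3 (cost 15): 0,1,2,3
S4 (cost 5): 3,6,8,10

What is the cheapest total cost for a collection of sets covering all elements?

31

S1, S2, S4 cover every element at cost 9 + 17 + 5 = 31.
Any cover uses at least 2 sets; among all covering selections none totals below 31.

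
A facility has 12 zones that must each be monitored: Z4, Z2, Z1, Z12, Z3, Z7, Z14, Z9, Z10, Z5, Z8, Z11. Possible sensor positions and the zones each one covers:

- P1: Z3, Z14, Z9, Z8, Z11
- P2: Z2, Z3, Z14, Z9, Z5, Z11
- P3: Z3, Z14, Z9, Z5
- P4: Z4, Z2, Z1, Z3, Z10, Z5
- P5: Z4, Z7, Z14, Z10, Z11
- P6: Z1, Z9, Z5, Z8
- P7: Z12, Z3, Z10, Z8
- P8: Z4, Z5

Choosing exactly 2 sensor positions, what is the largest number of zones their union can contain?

10

Choosing P1, P4 covers {Z4, Z2, Z1, Z3, Z14, Z9, Z10, Z5, Z8, Z11} — 10 zones.
No choice of 2 sensor positions does better; here Z12, Z7 are left uncovered.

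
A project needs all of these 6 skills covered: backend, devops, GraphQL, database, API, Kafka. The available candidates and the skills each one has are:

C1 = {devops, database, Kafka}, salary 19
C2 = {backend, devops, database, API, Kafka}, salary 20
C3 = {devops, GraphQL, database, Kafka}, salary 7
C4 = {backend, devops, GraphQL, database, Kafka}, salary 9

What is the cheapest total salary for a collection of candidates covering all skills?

C2, C3 cover every skill at salary 20 + 7 = 27.
Any cover uses at least 2 candidates; among all covering selections none totals below 27.
Greedy by coverage-per-salary would pick C3, C4, C2 for 36 — worse than the optimum 27.

27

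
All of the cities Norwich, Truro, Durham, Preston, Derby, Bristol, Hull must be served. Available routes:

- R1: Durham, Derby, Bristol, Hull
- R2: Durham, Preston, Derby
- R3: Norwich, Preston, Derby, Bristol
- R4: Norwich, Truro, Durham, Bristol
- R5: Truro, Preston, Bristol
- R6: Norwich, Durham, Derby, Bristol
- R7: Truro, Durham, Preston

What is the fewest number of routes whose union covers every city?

R1, R2, R4 together cover {Norwich, Truro, Durham, Preston, Derby, Bristol, Hull} — every city.
No 2 of the 7 routes cover everything (all 21 pairs fall short), so 3 is minimum.

3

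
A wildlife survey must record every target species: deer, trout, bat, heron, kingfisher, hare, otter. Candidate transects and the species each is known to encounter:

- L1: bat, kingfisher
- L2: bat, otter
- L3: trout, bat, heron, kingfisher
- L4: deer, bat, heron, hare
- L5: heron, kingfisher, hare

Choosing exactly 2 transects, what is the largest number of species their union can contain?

6

Choosing L3, L4 covers {deer, trout, bat, heron, kingfisher, hare} — 6 species.
No choice of 2 transects does better; here otter is left uncovered.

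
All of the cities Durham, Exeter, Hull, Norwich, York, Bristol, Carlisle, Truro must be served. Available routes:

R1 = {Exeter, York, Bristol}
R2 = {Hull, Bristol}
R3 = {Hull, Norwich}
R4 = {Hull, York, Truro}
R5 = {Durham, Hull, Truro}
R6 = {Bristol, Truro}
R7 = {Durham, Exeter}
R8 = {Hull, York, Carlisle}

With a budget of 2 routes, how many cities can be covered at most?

6

Choosing R1, R5 covers {Durham, Exeter, Hull, York, Bristol, Truro} — 6 cities.
No choice of 2 routes does better; here Norwich, Carlisle are left uncovered.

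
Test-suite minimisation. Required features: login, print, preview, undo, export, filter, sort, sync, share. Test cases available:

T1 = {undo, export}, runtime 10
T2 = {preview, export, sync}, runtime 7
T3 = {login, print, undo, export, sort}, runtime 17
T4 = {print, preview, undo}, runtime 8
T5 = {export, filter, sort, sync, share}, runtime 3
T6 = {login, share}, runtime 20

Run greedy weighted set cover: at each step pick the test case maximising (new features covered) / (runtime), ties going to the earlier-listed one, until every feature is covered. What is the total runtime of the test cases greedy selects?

Pick 1: T5 adds 5 new (export, filter, sort, sync, share) at runtime 3 (ratio 5/3).
Pick 2: T4 adds 3 new (print, preview, undo) at runtime 8 (ratio 3/8).
Pick 3: T3 adds 1 new (login) at runtime 17 (ratio 1/17).
Greedy total runtime: 3 + 8 + 17 = 28. (The true optimum is 27, so greedy overshoots here.)

28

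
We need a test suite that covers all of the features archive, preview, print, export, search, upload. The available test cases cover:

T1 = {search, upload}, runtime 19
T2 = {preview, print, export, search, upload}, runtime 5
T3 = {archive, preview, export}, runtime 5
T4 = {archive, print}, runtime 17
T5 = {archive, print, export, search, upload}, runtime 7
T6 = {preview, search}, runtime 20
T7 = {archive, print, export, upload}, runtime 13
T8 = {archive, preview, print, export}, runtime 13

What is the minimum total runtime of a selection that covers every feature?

10

T2, T3 cover every feature at runtime 5 + 5 = 10.
Any cover uses at least 2 test cases; among all covering selections none totals below 10.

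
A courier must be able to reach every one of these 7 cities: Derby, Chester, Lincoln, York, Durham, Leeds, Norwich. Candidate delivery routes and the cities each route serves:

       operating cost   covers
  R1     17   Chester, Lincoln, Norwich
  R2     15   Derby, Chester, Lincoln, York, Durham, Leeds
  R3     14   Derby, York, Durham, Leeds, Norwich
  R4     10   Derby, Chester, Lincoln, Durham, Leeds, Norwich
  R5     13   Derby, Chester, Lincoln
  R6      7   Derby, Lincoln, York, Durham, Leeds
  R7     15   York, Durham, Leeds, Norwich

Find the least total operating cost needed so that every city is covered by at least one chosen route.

17

R4, R6 cover every city at operating cost 10 + 7 = 17.
Any cover uses at least 2 routes; among all covering selections none totals below 17.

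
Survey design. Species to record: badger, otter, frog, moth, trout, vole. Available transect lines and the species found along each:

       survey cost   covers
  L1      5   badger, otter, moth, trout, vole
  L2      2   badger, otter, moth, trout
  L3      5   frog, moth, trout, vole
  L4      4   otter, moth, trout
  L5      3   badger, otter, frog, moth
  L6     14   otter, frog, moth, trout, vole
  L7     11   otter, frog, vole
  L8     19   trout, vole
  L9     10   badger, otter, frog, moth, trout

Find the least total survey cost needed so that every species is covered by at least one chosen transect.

7

L2, L3 cover every species at survey cost 2 + 5 = 7.
Any cover uses at least 2 transects; among all covering selections none totals below 7.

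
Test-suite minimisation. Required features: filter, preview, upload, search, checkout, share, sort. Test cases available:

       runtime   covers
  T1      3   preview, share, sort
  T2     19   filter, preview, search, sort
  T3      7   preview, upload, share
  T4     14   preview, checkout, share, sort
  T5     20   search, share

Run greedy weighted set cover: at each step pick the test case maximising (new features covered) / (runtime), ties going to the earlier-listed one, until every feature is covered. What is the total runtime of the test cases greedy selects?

43

Pick 1: T1 adds 3 new (preview, share, sort) at runtime 3 (ratio 3/3).
Pick 2: T3 adds 1 new (upload) at runtime 7 (ratio 1/7).
Pick 3: T2 adds 2 new (filter, search) at runtime 19 (ratio 2/19).
Pick 4: T4 adds 1 new (checkout) at runtime 14 (ratio 1/14).
Greedy total runtime: 3 + 7 + 19 + 14 = 43. (The true optimum is 40, so greedy overshoots here.)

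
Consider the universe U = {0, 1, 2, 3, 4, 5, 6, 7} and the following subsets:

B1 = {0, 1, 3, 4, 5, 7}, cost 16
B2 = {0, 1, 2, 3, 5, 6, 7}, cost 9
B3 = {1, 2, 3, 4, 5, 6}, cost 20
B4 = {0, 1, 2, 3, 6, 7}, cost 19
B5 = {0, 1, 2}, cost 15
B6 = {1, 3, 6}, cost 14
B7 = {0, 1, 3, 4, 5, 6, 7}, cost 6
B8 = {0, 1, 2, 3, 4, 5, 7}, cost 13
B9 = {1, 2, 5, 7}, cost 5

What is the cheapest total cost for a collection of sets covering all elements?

11

B7, B9 cover every element at cost 6 + 5 = 11.
Any cover uses at least 2 sets; among all covering selections none totals below 11.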